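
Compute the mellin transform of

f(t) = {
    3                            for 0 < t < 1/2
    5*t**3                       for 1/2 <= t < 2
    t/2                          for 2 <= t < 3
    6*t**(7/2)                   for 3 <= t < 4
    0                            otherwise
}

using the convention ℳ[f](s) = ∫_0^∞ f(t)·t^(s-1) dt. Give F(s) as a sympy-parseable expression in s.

the 4 pieces separated at 1/2, 2, 3 each add one integral
the [0, 1/2) slice contributes ∫ 3·t^(s-1) dt
segment [1/2, 2) carries 5*t**3; integrate it
∫ t/2·t^(s-1) over [2, 3)
∫ over [3, 4) of 6*t**(7/2)·t^(s-1) joins the sum

(12288*2**(3*s)*s*(s + 1)*(s + 3) + 320*2**(2*s)*s*(s + 1)*(2*s + 7) - 8*2**(2*s)*s*(s + 3)*(2*s + 7) - 2592*2**s*3**(s + 1/2)*s*(s + 1)*(s + 3) + 12*6**s*s*(s + 3)*(2*s + 7) - 5*s*(s + 1)*(2*s + 7) + 24*(s + 1)*(s + 3)*(2*s + 7))/(8*2**s*s*(s + 1)*(s + 3)*(2*s + 7))
  Re(s) > 0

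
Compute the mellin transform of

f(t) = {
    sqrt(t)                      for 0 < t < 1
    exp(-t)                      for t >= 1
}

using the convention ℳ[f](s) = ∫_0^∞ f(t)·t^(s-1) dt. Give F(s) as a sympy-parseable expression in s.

((2*s + 1)*uppergamma(s, 1) + 2)/(2*s + 1)
  Re(s) > -1/2

slice at 1, transform all 2 pieces, and sum them
on [0, 1) integrate f = sqrt(t) against the kernel
∫ over [1, ∞) of exp(-t)·t^(s-1) joins the sum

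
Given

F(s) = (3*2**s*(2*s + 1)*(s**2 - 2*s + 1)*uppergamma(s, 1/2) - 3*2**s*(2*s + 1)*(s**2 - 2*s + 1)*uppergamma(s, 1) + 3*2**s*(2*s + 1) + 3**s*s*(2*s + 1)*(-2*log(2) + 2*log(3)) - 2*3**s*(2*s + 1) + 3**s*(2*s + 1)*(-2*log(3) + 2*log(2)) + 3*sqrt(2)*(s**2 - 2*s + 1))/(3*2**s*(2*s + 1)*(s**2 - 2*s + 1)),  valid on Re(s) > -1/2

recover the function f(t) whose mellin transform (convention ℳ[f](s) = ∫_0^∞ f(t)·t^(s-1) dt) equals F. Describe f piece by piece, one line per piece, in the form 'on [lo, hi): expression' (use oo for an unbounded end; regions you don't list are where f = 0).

on [0, 1/2): sqrt(t)
on [1/2, 1): exp(-t)
on [1, 3/2): log(t)/t

the 3 pieces separated at 1/2, 1 each add one integral
between 0 and 1/2 the integrand is sqrt(t)·t^(s-1)
[1/2, 1) adds the kernel integral of exp(-t)
∫ over [1, 3/2) of log(t)/t·t^(s-1) joins the sum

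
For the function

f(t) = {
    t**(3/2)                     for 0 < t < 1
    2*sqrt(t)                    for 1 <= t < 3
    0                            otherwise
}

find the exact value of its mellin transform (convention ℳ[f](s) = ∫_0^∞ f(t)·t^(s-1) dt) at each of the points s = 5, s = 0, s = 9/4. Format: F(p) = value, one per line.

F(5) = -30/143 + 972*sqrt(3)/11
F(0) = -10/3 + 4*sqrt(3)
F(9/4) = -76/165 + 72*3**(3/4)/11

cuts at 1: linearity sums the 2 kernel integrals
segment 0 to 1 holds t**(3/2); add its integral
segment [1, 3) carries 2*sqrt(t); integrate it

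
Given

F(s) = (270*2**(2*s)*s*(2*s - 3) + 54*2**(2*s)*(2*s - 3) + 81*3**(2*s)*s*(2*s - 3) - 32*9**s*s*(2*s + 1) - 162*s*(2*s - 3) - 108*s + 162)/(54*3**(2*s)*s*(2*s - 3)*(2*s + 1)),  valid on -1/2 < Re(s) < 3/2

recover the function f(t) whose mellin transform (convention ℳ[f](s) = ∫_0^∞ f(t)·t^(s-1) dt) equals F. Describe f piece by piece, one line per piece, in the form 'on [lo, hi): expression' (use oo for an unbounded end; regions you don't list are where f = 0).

undo the power substitution: 3*t/2 on [0, 1/3); 3*t + 1 on [1/3, 2/3); 3*t/4 on [2/3, 1); …
reversing the common scale on t: t on [0, 1/2); 2*t + 1 on [1/2, 1); t/2 on [1, 3/2); …
linearity at 1/9, 4/9, 1 turns ℳ[f](s) into 4 summed integrals
[0, 1/9) adds the kernel integral of 3*sqrt(t)/2
segment [1/9, 4/9) carries (3*sqrt(t) + 1); integrate it
segment [4/9, 1) carries 3*sqrt(t)/4; integrate it
the [1, ∞) slice contributes ∫ 8/(27*t**(3/2))·t^(s-1) dt

on [0, 1/9): 3*sqrt(t)/2
on [1/9, 4/9): 3*sqrt(t) + 1
on [4/9, 1): 3*sqrt(t)/4
on [1, oo): 8/(27*t**(3/2))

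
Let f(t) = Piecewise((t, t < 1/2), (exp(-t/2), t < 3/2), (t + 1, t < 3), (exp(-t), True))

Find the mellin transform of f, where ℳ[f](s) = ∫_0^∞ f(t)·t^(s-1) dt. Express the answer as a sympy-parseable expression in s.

(2*2**s*s*(s + 1)*uppergamma(s, 3) - 5*3**s*s - 2*3**s + 2*4**s*s*(s + 1)*uppergamma(s, 1/4) - 2*4**s*s*(s + 1)*uppergamma(s, 3/4) + 8*6**s*s + 2*6**s + s)/(2*2**s*s*(s + 1))
  Re(s) > -1

f breaks at 1/2, 3/2, 3 into 4 integrals to sum
∫ over [0, 1/2) of t·t^(s-1) joins the sum
piece [1/2, 3/2): integrate exp(-t/2) against the kernel
the [3/2, 3) slice contributes ∫ (t + 1)·t^(s-1) dt
between 3 and ∞ the integrand is exp(-t)·t^(s-1)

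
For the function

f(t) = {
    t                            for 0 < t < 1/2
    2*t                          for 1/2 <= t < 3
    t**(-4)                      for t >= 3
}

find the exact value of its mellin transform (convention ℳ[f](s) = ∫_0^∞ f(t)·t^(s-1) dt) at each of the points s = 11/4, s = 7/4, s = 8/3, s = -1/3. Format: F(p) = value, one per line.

the 3 pieces separated at 1/2, 3 each add one integral
[0, 1/2) adds the kernel integral of t
∫ 2*t·t^(s-1) over [1/2, 3)
∫ t**(-4)·t^(s-1) over [3, ∞)

F(11/4) = 2**(1/4)*(-3 + 1304*6**(3/4))/180
F(7/4) = 2**(1/4)*(-243 + 17540*6**(3/4))/5346
F(8/3) = 2**(1/3)*(-9 + 3910*6**(2/3))/528
F(-1/3) = 2**(1/3)*(-3159 + 6320*6**(2/3))/4212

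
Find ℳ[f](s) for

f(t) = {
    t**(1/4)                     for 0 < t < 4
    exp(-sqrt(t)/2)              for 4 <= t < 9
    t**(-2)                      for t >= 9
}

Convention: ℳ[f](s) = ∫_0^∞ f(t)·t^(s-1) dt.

undo the power substitution: sqrt(t) on [0, 2); exp(-t/2) on [2, 3); t**(-4) on [3, ∞)
decompose at 4, 9; ℳ[f](s) sums the 3 pieces' integrals
on [0, 4): add ∫ t**(1/4)·t^(s-1) dt
[4, 9) adds the kernel integral of exp(-sqrt(t)/2)
for t in [9, ∞): the term is ∫ t**(-2)·t^(s-1)

(162*2**(2*s)*(s - 2)*(4*s + 1)*uppergamma(2*s, 1) - 162*2**(2*s)*(s - 2)*(4*s + 1)*uppergamma(2*s, 3/2) + 324*2**(2*s + 1/2)*(s - 2) - 9**s*(4*s + 1))/(81*(s - 2)*(4*s + 1))
  -1/4 < Re(s) < 2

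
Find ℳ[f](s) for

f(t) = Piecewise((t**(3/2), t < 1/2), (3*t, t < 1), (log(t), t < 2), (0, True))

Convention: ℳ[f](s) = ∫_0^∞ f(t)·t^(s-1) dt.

integrate the 3 segments split at 1/2, 1, then add the results
on [0, 1/2): add ∫ t**(3/2)·t^(s-1) dt
∫ 3*t·t^(s-1) over [1/2, 1)
the [1, 2) slice contributes ∫ log(t)·t^(s-1) dt

(-2*2**(2*s)*(s + 1)*(2*s + 3) + 6*2**s*s**2*(2*s + 3) + 2*2**s*(s + 1)*(2*s + 3) + 4**s*s*(s + 1)*(2*s + 3)*log(4) + sqrt(2)*s**2*(s + 1) - 3*s**2*(2*s + 3))/(2*2**s*s**2*(s + 1)*(2*s + 3))
  Re(s) > -3/2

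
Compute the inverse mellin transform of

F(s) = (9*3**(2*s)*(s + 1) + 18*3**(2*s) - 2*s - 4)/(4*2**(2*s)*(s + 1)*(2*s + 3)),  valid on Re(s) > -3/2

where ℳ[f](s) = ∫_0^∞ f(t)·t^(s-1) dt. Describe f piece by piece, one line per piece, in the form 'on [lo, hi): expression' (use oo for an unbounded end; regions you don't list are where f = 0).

on [0, 1/4): t**(3/2)
on [1/4, 9/4): t*(2 - sqrt(t))

peel off the shared t-power: sqrt(t) on [0, 1/4); 2 - sqrt(t) on [1/4, 9/4)
undo the power substitution: t on [0, 1/2); 2 - t on [1/2, 3/2)
linearity at 1/4 turns ℳ[f](s) into 2 summed integrals
∫ t**(3/2)·t^(s-1) over [0, 1/4)
segment [1/4, 9/4) carries t*(2 - sqrt(t)); integrate it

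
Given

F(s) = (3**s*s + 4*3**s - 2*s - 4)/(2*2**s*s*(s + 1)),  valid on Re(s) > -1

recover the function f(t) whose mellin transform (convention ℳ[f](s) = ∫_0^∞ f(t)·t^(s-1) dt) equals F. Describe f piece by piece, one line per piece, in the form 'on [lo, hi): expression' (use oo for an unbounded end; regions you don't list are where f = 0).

along the cuts 1/2, ℳ[f](s) splits into 2 integrals
segment 0 to 1/2 holds t; add its integral
segment [1/2, 3/2) carries (2 - t); integrate it

on [0, 1/2): t
on [1/2, 3/2): 2 - t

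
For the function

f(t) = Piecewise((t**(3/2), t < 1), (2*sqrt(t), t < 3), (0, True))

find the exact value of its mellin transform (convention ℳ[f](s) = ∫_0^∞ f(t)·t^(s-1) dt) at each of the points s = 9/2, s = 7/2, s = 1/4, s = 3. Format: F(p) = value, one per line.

slice at 1, transform all 2 pieces, and sum them
over [0, 1), the kernel integral of t**(3/2) enters the sum
∫ over [1, 3) of 2*sqrt(t)·t^(s-1) joins the sum

F(9/2) = 2909/30
F(7/2) = 201/5
F(1/4) = -44/21 + 8*3**(3/4)/3
F(3) = -22/63 + 108*sqrt(3)/7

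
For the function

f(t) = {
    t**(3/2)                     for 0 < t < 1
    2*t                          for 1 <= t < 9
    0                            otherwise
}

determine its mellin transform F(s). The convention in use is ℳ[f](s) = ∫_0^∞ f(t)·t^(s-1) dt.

2*(9*3**(2*s)*(2*s + 3) - s - 2)/((s + 1)*(2*s + 3))
  Re(s) > -3/2

remove the power substitution first: t**3 on [0, 1); 2*t**2 on [1, 3)
remove the shared t-power first: t**2 on [0, 1); 2*t on [1, 3)
remove the shared t-power first: t**(3/2) on [0, 1); 2*sqrt(t) on [1, 3)
f breaks at 1 into 2 integrals to sum
[0, 1) adds the kernel integral of t**(3/2)
the [1, 9) slice contributes ∫ 2*t·t^(s-1) dt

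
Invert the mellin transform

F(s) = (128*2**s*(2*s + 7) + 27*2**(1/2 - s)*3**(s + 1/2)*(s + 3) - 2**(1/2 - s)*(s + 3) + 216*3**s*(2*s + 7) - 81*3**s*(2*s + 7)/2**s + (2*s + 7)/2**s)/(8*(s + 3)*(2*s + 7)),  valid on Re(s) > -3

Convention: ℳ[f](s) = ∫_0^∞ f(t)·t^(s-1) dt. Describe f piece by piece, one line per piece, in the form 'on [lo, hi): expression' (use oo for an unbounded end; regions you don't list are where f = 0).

on [0, 1/2): t**3
on [1/2, 3/2): t**(7/2)
on [3/2, 2): 3*t**3
on [2, 3): t**3

integrate the 4 segments split at 1/2, 3/2, 2, then add the results
for t in [0, 1/2): the term is ∫ t**3·t^(s-1)
for t in [1/2, 3/2): the term is ∫ t**(7/2)·t^(s-1)
∫ over [3/2, 2) of 3*t**3·t^(s-1) joins the sum
for t in [2, 3): the term is ∫ t**3·t^(s-1)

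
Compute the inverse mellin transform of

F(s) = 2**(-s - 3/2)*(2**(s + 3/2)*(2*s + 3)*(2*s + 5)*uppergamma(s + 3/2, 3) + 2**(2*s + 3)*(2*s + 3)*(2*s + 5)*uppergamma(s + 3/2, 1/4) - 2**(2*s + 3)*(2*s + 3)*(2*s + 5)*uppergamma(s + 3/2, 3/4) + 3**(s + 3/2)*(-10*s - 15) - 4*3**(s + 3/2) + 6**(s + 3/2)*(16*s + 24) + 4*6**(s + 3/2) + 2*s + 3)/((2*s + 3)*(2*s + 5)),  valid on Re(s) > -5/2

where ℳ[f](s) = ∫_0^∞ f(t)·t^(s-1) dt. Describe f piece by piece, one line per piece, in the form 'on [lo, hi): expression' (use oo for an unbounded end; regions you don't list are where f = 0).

strip the shared t-power: t**2 on [0, 1/2); t*exp(-t/2) on [1/2, 3/2); t*(t + 1) on [3/2, 3); …
the shared t-power comes off first: t on [0, 1/2); exp(-t/2) on [1/2, 3/2); t + 1 on [3/2, 3); …
f breaks at 1/2, 3/2, 3 into 4 integrals to sum
segment 0 to 1/2 holds t**(5/2); add its integral
on [1/2, 3/2): add ∫ t**(3/2)*exp(-t/2)·t^(s-1) dt
∫ over [3/2, 3) of t**(3/2)*(t + 1)·t^(s-1) joins the sum
[3, ∞) adds the kernel integral of t**(3/2)*exp(-t)

on [0, 1/2): t**(5/2)
on [1/2, 3/2): t**(3/2)*exp(-t/2)
on [3/2, 3): t**(3/2)*(t + 1)
on [3, oo): t**(3/2)*exp(-t)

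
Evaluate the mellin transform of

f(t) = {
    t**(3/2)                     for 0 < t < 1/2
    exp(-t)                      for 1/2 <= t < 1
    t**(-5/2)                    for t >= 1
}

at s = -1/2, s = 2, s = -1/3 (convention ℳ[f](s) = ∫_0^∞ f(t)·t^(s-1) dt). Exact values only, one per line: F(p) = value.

integrate the 3 segments split at 1/2, 1, then add the results
on [0, 1/2): add ∫ t**(3/2)·t^(s-1) dt
piece [1/2, 1): integrate exp(-t) against the kernel
piece [1, ∞): integrate t**(-5/2) against the kernel

F(-1/2) = -2*sqrt(pi)*erfc(sqrt(2)/2) - 2*exp(-1) + 2*sqrt(pi)*erfc(1) + 5/6 + 2*sqrt(2)*exp(-1/2)
F(2) = -2*exp(-1) + sqrt(2)/56 + 3*exp(-1/2)/2 + 2
F(-1/3) = -uppergamma(-1/3, 1) + 6/17 + 3*2**(5/6)/14 + uppergamma(-1/3, 1/2)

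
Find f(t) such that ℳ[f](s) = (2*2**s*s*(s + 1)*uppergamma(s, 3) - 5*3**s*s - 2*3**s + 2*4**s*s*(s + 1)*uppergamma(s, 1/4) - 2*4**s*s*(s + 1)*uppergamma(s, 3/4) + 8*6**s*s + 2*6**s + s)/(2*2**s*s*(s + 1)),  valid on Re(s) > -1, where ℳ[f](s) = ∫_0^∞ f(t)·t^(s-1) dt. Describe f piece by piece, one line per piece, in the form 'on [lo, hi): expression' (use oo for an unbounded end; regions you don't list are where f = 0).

breakpoints 1/2, 3/2, 3: one integral from each of the 4 segments
piece [0, 1/2): integrate t against the kernel
∫ exp(-t/2)·t^(s-1) over [1/2, 3/2)
on [3/2, 3) integrate f = (t + 1) against the kernel
piece [3, ∞): integrate exp(-t) against the kernel

on [0, 1/2): t
on [1/2, 3/2): exp(-t/2)
on [3/2, 3): t + 1
on [3, oo): exp(-t)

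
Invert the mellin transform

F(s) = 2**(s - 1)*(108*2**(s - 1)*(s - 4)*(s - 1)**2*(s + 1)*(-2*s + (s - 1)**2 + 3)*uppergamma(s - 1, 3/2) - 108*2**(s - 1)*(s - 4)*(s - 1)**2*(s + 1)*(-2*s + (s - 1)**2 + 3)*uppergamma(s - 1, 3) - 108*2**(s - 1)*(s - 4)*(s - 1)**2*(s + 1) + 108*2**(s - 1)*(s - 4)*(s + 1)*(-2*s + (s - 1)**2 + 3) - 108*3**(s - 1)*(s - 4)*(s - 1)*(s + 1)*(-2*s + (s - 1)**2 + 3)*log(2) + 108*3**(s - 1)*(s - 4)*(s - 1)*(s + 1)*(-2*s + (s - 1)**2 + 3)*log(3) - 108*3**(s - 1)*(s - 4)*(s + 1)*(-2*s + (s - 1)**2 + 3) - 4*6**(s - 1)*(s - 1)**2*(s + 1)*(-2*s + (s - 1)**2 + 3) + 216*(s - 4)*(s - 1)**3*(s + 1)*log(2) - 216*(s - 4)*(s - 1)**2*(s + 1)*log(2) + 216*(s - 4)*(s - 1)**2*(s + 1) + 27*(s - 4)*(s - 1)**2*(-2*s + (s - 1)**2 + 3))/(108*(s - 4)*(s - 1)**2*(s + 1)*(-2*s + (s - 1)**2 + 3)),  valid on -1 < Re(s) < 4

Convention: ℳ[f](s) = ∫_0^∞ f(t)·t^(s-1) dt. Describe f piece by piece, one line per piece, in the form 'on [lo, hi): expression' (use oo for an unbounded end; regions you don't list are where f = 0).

on [0, 2): t/16
on [2, 4): 4*log(t/4)/t**2
on [4, 6): log(t/4)/t
on [6, 12): exp(-t/4)/t
on [12, oo): 64/t**4

strip the shared t-power: t**2/16 on [0, 2); 4*log(t/4)/t on [2, 4); log(t/4) on [4, 6); …
remove the common scale on t first: t**2/4 on [0, 1); 2*log(t/2)/t on [1, 2); log(t/2) on [2, 3); …
strip the common scale on t: t**2 on [0, 1/2); log(t)/t on [1/2, 1); log(t) on [1, 3/2); …
the 5 pieces separated at 2, 4, 6, 12 each add one integral
segment 0 to 2 holds t/16; add its integral
∫ over [2, 4) of 4*log(t/4)/t**2·t^(s-1) joins the sum
the [4, 6) slice contributes ∫ log(t/4)/t·t^(s-1) dt
on [6, 12): add ∫ exp(-t/4)/t·t^(s-1) dt
∫ 64/t**4·t^(s-1) over [12, ∞)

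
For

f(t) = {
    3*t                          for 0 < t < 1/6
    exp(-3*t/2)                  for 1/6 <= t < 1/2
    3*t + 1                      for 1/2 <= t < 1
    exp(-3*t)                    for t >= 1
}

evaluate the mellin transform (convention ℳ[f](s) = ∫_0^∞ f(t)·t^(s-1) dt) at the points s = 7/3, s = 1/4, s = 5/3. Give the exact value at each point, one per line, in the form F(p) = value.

undo the common scale on t: 3*t/2 on [0, 1/3); exp(-3*t/4) on [1/3, 1); 3*t/2 + 1 on [1, 2); …
remove the common scale on t first: t on [0, 1/2); exp(-t/2) on [1/2, 3/2); t + 1 on [3/2, 3); …
slice at 1/6, 1/2, 1, transform all 4 pieces, and sum them
segment [0, 1/6) carries 3*t; integrate it
∫ exp(-3*t/2)·t^(s-1) over [1/6, 1/2)
segment 1/2 to 1 holds (3*t + 1); add its integral
for t in [1, ∞): the term is ∫ exp(-3*t)·t^(s-1)

F(7/3) = -4*18**(1/3)*uppergamma(7/3, 3/4)/27 - 123*2**(2/3)/1120 + 6**(2/3)/1440 + 3**(2/3)*uppergamma(7/3, 3)/27 + 4*18**(1/3)*uppergamma(7/3, 1/4)/27 + 93/70
F(1/4) = 6**(3/4)*(-26*3**(1/4) - 5*sqrt(2)*uppergamma(1/4, 3/4) + 5*2**(1/4)*uppergamma(1/4, 3) + 2 + 5*sqrt(2)*uppergamma(1/4, 1/4) + 32*6**(1/4))/30
F(5/3) = -93*2**(1/3)/320 - 2*12**(1/3)*uppergamma(5/3, 3/4)/9 + 6**(1/3)/192 + 3**(1/3)*uppergamma(5/3, 3)/9 + 2*12**(1/3)*uppergamma(5/3, 1/4)/9 + 69/40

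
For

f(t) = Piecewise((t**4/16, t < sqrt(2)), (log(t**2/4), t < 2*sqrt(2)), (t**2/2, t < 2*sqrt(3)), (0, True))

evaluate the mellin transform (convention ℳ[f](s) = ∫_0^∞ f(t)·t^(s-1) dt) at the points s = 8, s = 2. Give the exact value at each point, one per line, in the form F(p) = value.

peel off the common scale on t: t**4 on [0, sqrt(2)/2); log(t**2) on [sqrt(2)/2, sqrt(2)); 2*t**2 on [sqrt(2), sqrt(3))
invert the power substitution to get t**2 on [0, 1/2); log(t) on [1/2, 2); 2*t on [2, 3)
the 3 pieces separated at sqrt(2), 2*sqrt(2) each add one integral
∫ over [0, sqrt(2)) of t**4/16·t^(s-1) joins the sum
segment sqrt(2) to 2*sqrt(2) holds log(t**2/4); add its integral
for t in [2*sqrt(2), 2*sqrt(3)): the term is ∫ t**2/2·t^(s-1)

F(8) = 514*log(2) + 320281/30
F(2) = 5*log(2) + 85/12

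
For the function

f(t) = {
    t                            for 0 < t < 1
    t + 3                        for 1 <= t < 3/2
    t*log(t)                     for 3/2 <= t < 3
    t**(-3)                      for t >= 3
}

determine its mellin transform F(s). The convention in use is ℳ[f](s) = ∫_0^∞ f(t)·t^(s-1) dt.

along the cuts 1, 3/2, 3, ℳ[f](s) splits into 4 integrals
on [0, 1): add ∫ t·t^(s-1) dt
segment [1, 3/2) carries (t + 3); integrate it
∫ over [3/2, 3) of t*log(t)·t^(s-1) joins the sum
∫ t**(-3)·t^(s-1) over [3, ∞)

(-162*2**s*s*(s - 3)*(s**2 + 2*s + 1) - 162*2**s*(s - 3)*(s**2 + 2*s + 1) - 81*3**s*s**2*(s - 3)*(s + 1)*log(3) + 81*3**s*s**2*(s - 3)*(s + 1)*log(2) - 81*3**s*s*(s - 3)*(s + 1)*log(3) + 81*3**s*s*(s - 3)*(s + 1)*log(2) + 81*3**s*s*(s - 3)*(s + 1) + 243*3**s*s*(s - 3)*(s**2 + 2*s + 1) + 162*3**s*(s - 3)*(s**2 + 2*s + 1) + 162*6**s*s**2*(s - 3)*(s + 1)*log(3) - 162*6**s*s*(s - 3)*(s + 1) + 162*6**s*s*(s - 3)*(s + 1)*log(3) - 2*6**s*s*(s + 1)*(s**2 + 2*s + 1))/(54*2**s*s*(s - 3)*(s + 1)*(s**2 + 2*s + 1))
  -1 < Re(s) < 3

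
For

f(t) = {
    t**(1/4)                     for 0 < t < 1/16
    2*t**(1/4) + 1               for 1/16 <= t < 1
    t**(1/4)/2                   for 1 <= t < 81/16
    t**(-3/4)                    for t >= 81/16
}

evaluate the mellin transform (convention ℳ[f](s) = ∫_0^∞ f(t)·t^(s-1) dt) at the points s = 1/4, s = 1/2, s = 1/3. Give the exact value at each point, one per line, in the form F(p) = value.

F(1/4) = 275/36
F(1/2) = 33/4
F(1/3) = 2**(2/3)*(-405 + 629*3**(1/3) + 1170*2**(1/3))/420

undo the power substitution: sqrt(t) on [0, 1/4); 2*sqrt(t) + 1 on [1/4, 1); sqrt(t)/2 on [1, 9/4); …
undo the power substitution: t on [0, 1/2); 2*t + 1 on [1/2, 1); t/2 on [1, 3/2); …
f breaks at 1/16, 1, 81/16 into 4 integrals to sum
for t in [0, 1/16): the term is ∫ t**(1/4)·t^(s-1)
for t in [1/16, 1): the term is ∫ (2*t**(1/4) + 1)·t^(s-1)
on [1, 81/16): add ∫ t**(1/4)/2·t^(s-1) dt
∫ over [81/16, ∞) of t**(-3/4)·t^(s-1) joins the sum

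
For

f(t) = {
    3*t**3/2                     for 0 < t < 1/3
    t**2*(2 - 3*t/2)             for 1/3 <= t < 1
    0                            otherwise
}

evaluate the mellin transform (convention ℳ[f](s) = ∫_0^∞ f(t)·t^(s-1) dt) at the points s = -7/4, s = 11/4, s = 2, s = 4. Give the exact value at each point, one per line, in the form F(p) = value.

invert the shared t-power to get 3*t/2 on [0, 1/3); 2 - 3*t/2 on [1/3, 1)
undo the common scale on t: t on [0, 1/2); 2 - t on [1/2, 3/2)
decompose at 1/3; ℳ[f](s) sums the 2 pieces' integrals
piece [0, 1/3): integrate 3*t**3/2 against the kernel
∫ over [1/3, 1) of t**2*(2 - 3*t/2)·t^(s-1) joins the sum

F(-7/4) = 34/5 - 12*3**(3/4)/5
F(11/4) = 70/437 - 4*3**(1/4)/3933
F(2) = 53/270
F(4) = 3637/30618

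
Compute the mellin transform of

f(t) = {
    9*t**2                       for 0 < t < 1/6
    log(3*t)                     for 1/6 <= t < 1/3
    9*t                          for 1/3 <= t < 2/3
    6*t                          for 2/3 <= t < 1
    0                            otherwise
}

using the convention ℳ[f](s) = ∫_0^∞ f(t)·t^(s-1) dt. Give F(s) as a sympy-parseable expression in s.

invert the common scale on t to get t**2 on [0, 1/2); log(t) on [1/2, 1); 3*t on [1, 2); …
remove the shared t-power first: t on [0, 1/2); log(t)/t on [1/2, 1); 3 on [1, 2); …
slice at 1/6, 1/3, 2/3, transform all 4 pieces, and sum them
∫ 9*t**2·t^(s-1) over [0, 1/6)
the [1/6, 1/3) slice contributes ∫ log(3*t)·t^(s-1) dt
on [1/3, 2/3) integrate f = 9*t against the kernel
over [2/3, 1), the kernel integral of 6*t enters the sum

(8*2**(2*s)*s**3 + 16*2**(2*s)*s**2 - 12*2**s*s**3 - 28*2**s*s**2 - 12*2**s*s - 8*2**s + 24*6**s*s**3 + 48*6**s*s**2 + s**3 + 4*s**3*log(2) + 5*s**2 + 12*s**2*log(2) + 8*s*log(2) + 12*s + 8)/(4*6**s*s**2*(s**2 + 3*s + 2))
  Re(s) > -2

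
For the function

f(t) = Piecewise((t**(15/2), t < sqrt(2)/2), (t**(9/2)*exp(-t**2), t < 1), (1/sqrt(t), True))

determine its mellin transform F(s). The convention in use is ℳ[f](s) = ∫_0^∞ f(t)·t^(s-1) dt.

2**(-s/2 - 13/4)*(2**(s/2 + 9/4)*(2*s - 1)*(2*s + 15)*uppergamma(s/2 + 9/4, 1/2) - 2**(s/2 + 9/4)*(2*s - 1)*(2*s + 15)*uppergamma(s/2 + 9/4, 1) + 2**(s/2 + 17/4)*(-2*s - 15) + sqrt(2)*(2*s - 1))/((2*s - 1)*(2*s + 15))
  -15/2 < Re(s) < 1/2

invert the shared t-power to get t**7 on [0, sqrt(2)/2); t**4*exp(-t**2) on [sqrt(2)/2, 1); 1/t on [1, ∞)
the power substitution comes off first: t**(7/2) on [0, 1/2); t**2*exp(-t) on [1/2, 1); 1/sqrt(t) on [1, ∞)
reversing the shared t-power: t**(3/2) on [0, 1/2); exp(-t) on [1/2, 1); t**(-5/2) on [1, ∞)
along the cuts sqrt(2)/2, 1, ℳ[f](s) splits into 3 integrals
∫ over [0, sqrt(2)/2) of t**(15/2)·t^(s-1) joins the sum
∫ t**(9/2)*exp(-t**2)·t^(s-1) over [sqrt(2)/2, 1)
∫ over [1, ∞) of 1/sqrt(t)·t^(s-1) joins the sum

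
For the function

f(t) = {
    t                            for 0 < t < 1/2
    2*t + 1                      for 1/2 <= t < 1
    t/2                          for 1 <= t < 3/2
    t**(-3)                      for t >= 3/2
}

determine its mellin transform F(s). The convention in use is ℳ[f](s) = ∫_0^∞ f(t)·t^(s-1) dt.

slice at 1/2, 1, 3/2, transform all 4 pieces, and sum them
∫ over [0, 1/2) of t·t^(s-1) joins the sum
the [1/2, 1) slice contributes ∫ (2*t + 1)·t^(s-1) dt
segment 1 to 3/2 holds t/2; add its integral
∫ over [3/2, ∞) of t**(-3)·t^(s-1) joins the sum

(270*2**s*s**2 - 702*2**s*s - 324*2**s + 49*3**s*s**2 - 275*3**s*s - 162*s**2 + 378*s + 324)/(108*2**s*s*(s**2 - 2*s - 3))
  -1 < Re(s) < 3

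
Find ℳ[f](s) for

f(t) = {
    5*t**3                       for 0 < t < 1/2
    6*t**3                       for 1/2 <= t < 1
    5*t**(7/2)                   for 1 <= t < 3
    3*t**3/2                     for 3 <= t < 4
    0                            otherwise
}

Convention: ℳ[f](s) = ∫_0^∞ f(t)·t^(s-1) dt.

(768*2**(2*s)*(2*s + 7) - 324*3**s*(2*s + 7) + 2160*3**(s + 1/2)*(s + 3) + 16*s + 96 - (2*s + 7)/2**s)/(8*(s + 3)*(2*s + 7))
  Re(s) > -3

f breaks at 1/2, 1, 3 into 4 integrals to sum
∫ 5*t**3·t^(s-1) over [0, 1/2)
∫ 6*t**3·t^(s-1) over [1/2, 1)
segment [1, 3) carries 5*t**(7/2); integrate it
over [3, 4), the kernel integral of 3*t**3/2 enters the sum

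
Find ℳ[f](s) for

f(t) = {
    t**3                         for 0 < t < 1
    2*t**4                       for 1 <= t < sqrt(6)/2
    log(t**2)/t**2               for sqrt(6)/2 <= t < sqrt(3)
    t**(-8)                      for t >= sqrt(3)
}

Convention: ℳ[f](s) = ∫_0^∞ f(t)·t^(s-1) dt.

invert the power substitution to get t**(3/2) on [0, 1); 2*t**2 on [1, 3/2); log(t)/t on [3/2, 3); …
split f at 1, sqrt(6)/2, sqrt(3): ℳ[f](s) collects 4 kernel integrals
over [0, 1), the kernel integral of t**3 enters the sum
[1, sqrt(6)/2) adds the kernel integral of 2*t**4
between sqrt(6)/2 and sqrt(3) the integrand is log(t**2)/t**2·t^(s-1)
the [sqrt(3), ∞) slice contributes ∫ t**(-8)·t^(s-1) dt

(324*2**(s/2)*(s/2 - 4)*(s/2 + 2)*(s**2/4 - s + 1) - 324*2**(s/2)*(s/2 - 4)*(s + 3)*(s**2/4 - s + 1) - 54*3**(s/2)*s*(s/2 - 4)*(s/2 + 2)*(s + 3)*log(3) + 54*3**(s/2)*s*(s/2 - 4)*(s/2 + 2)*(s + 3)*log(2) - 108*3**(s/2)*(s/2 - 4)*(s/2 + 2)*(s + 3)*log(2) + 108*3**(s/2)*(s/2 - 4)*(s/2 + 2)*(s + 3) + 108*3**(s/2)*(s/2 - 4)*(s/2 + 2)*(s + 3)*log(3) + 729*3**(s/2)*(s/2 - 4)*(s + 3)*(s**2/4 - s + 1) + 27*6**(s/2)*s*(s/2 - 4)*(s/2 + 2)*(s + 3)*log(3) - 54*6**(s/2)*(s/2 - 4)*(s/2 + 2)*(s + 3)*log(3) - 54*6**(s/2)*(s/2 - 4)*(s/2 + 2)*(s + 3) - 2*6**(s/2)*(s/2 + 2)*(s + 3)*(s**2/4 - s + 1))/(324*2**(s/2)*(s/2 - 4)*(s/2 + 2)*(s + 3)*(s**2/4 - s + 1))
  -3 < Re(s) < 8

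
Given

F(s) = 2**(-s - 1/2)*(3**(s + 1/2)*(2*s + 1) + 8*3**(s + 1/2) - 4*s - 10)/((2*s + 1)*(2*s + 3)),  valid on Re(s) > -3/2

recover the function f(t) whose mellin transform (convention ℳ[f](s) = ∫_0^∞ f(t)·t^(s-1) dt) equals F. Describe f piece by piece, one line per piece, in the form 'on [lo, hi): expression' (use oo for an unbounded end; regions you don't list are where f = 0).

on [0, 1/2): t**(3/2)
on [1/2, 3/2): sqrt(t)*(2 - t)

undo the shared t-power: t on [0, 1/2); 2 - t on [1/2, 3/2)
split f at 1/2: ℳ[f](s) collects 2 kernel integrals
the [0, 1/2) slice contributes ∫ t**(3/2)·t^(s-1) dt
over [1/2, 3/2), the kernel integral of sqrt(t)*(2 - t) enters the sum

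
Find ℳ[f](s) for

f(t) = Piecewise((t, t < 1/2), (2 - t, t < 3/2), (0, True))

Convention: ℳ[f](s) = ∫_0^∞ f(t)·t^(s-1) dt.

(3**s*s + 4*3**s - 2*s - 4)/(2*2**s*s*(s + 1))
  Re(s) > -1

decompose at 1/2; ℳ[f](s) sums the 2 pieces' integrals
over [0, 1/2), the kernel integral of t enters the sum
segment 1/2 to 3/2 holds (2 - t); add its integral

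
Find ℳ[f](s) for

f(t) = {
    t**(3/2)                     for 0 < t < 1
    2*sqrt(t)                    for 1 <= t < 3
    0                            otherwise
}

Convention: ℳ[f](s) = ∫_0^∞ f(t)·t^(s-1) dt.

(4*sqrt(3)*3**s*(2*s + 3) - 4*s - 10)/((2*s + 1)*(2*s + 3))
  Re(s) > -3/2

cuts at 1: linearity sums the 2 kernel integrals
∫ over [0, 1) of t**(3/2)·t^(s-1) joins the sum
segment [1, 3) carries 2*sqrt(t); integrate it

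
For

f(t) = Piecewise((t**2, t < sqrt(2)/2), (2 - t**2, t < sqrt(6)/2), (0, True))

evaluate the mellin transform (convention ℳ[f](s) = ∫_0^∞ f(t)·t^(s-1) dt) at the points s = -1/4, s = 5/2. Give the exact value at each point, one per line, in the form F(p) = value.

remove the power substitution first: t on [0, 1/2); 2 - t on [1/2, 3/2)
split f at sqrt(2)/2: ℳ[f](s) collects 2 kernel integrals
on [0, sqrt(2)/2): add ∫ t**2·t^(s-1) dt
on [sqrt(2)/2, sqrt(6)/2): add ∫ (2 - t**2)·t^(s-1) dt

F(-1/4) = 2*2**(1/8)*(90 - 31*3**(7/8))/21
F(5/2) = 2**(3/4)*(-26 + 63*3**(1/4))/180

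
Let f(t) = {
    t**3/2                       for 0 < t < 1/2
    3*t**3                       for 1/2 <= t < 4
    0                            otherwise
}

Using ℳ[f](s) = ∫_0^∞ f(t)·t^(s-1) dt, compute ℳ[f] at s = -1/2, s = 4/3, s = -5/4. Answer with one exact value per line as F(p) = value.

treat the 2 regions marked off by 1/2 separately and sum
over [0, 1/2), the kernel integral of t**3/2 enters the sum
segment [1/2, 4) carries 3*t**3; integrate it

F(-1/2) = 192/5 - sqrt(2)/8
F(4/3) = 147441*2**(2/3)/832
F(-5/4) = -5*2**(1/4)/14 + 96*sqrt(2)/7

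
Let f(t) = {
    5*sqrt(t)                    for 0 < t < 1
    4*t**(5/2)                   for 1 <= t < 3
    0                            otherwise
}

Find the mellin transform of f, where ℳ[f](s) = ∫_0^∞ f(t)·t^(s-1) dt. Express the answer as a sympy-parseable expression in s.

cuts at 1: linearity sums the 2 kernel integrals
[0, 1) adds the kernel integral of 5*sqrt(t)
on [1, 3) integrate f = 4*t**(5/2) against the kernel

2*(4*3**(s + 5/2)*(2*s + 1) + 2*s + 21)/((2*s + 1)*(2*s + 5))
  Re(s) > -1/2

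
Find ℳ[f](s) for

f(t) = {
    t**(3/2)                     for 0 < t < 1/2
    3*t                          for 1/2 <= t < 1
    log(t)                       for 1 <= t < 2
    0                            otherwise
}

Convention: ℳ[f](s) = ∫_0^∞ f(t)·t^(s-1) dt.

(-2*2**(2*s)*(s + 1)*(2*s + 3) + 6*2**s*s**2*(2*s + 3) + 2*2**s*(s + 1)*(2*s + 3) + 4**s*s*(s + 1)*(2*s + 3)*log(4) + sqrt(2)*s**2*(s + 1) - 3*s**2*(2*s + 3))/(2*2**s*s**2*(s + 1)*(2*s + 3))
  Re(s) > -3/2

breakpoints 1/2, 1: one integral from each of the 3 segments
segment [0, 1/2) carries t**(3/2); integrate it
for t in [1/2, 1): the term is ∫ 3*t·t^(s-1)
segment 1 to 2 holds log(t); add its integral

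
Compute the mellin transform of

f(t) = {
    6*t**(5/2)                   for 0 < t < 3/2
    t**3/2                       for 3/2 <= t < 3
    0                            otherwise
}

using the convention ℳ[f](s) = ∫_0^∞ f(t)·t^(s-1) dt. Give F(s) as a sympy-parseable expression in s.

the 2 pieces separated at 3/2 each add one integral
∫ over [0, 3/2) of 6*t**(5/2)·t^(s-1) joins the sum
for t in [3/2, 3): the term is ∫ t**3/2·t^(s-1)

(3**(s + 3)*(2*s + 5) + 24*(3/2)**(s + 5/2)*(s + 3) - (3/2)**(s + 3)*(2*s + 5))/(2*(s + 3)*(2*s + 5))
  Re(s) > -5/2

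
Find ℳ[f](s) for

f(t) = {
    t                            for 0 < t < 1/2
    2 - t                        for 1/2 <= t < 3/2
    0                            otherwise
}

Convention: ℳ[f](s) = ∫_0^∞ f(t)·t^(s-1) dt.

(3**s*s + 4*3**s - 2*s - 4)/(2*2**s*s*(s + 1))
  Re(s) > -1

integrate the 2 segments split at 1/2, then add the results
segment [0, 1/2) carries t; integrate it
segment 1/2 to 3/2 holds (2 - t); add its integral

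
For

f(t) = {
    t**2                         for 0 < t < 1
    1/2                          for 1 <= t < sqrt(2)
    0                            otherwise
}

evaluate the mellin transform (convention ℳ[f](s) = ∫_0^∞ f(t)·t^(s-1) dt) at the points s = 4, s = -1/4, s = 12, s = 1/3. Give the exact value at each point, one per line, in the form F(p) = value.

undo the power substitution: t on [0, 1); 1/2 on [1, 2)
decompose at 1; ℳ[f](s) sums the 2 pieces' integrals
on [0, 1): add ∫ t**2·t^(s-1) dt
∫ over [1, sqrt(2)) of 1/2·t^(s-1) joins the sum

F(4) = 13/24
F(-1/4) = 18/7 - 2**(7/8)
F(12) = 151/56
F(1/3) = -15/14 + 3*2**(1/6)/2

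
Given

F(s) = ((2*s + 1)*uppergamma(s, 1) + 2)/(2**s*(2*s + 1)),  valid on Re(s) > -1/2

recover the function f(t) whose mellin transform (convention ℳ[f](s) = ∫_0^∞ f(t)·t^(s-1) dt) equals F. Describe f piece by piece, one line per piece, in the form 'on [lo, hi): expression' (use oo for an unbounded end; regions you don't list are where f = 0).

reversing the common scale on t: sqrt(t) on [0, 1); exp(-t) on [1, ∞)
f breaks at 1/2 into 2 integrals to sum
piece [0, 1/2): integrate sqrt(2)*sqrt(t) against the kernel
on [1/2, ∞) integrate f = exp(-2*t) against the kernel

on [0, 1/2): sqrt(2)*sqrt(t)
on [1/2, oo): exp(-2*t)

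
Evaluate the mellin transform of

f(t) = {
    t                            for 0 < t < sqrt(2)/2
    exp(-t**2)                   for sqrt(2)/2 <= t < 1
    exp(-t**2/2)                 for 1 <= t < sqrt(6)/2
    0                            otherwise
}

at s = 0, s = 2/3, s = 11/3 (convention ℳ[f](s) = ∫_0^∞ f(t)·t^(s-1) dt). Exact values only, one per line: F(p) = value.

F(0) = Ei(-3/4)/2 + Ei(-1)/2 - Ei(-1/2) + sqrt(2)/2
F(2/3) = -2**(1/3)*uppergamma(1/3, 3/4)/2 - uppergamma(1/3, 1)/2 + uppergamma(1/3, 1/2)/2 + 3*2**(1/6)/10 + 2**(1/3)*uppergamma(1/3, 1/2)/2
F(11/3) = -2**(5/6)*uppergamma(11/6, 3/4) - uppergamma(11/6, 1)/2 + 3*2**(2/3)/112 + uppergamma(11/6, 1/2)/2 + 2**(5/6)*uppergamma(11/6, 1/2)

peel off the power substitution: sqrt(t) on [0, 1/2); exp(-t) on [1/2, 1); exp(-t/2) on [1, 3/2)
slice at sqrt(2)/2, 1, transform all 3 pieces, and sum them
∫ over [0, sqrt(2)/2) of t·t^(s-1) joins the sum
∫ over [sqrt(2)/2, 1) of exp(-t**2)·t^(s-1) joins the sum
over [1, sqrt(6)/2), the kernel integral of exp(-t**2/2) enters the sum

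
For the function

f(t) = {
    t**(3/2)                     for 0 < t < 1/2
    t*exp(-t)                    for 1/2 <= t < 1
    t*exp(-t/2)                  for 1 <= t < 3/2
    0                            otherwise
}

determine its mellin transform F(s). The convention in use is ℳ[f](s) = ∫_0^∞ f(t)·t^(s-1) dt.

remove the shared t-power first: t**(5/2) on [0, 1/2); t**2*exp(-t) on [1/2, 1); t**2*exp(-t/2) on [1, 3/2)
remove the shared t-power first: sqrt(t) on [0, 1/2); exp(-t) on [1/2, 1); exp(-t/2) on [1, 3/2)
linearity at 1/2, 1 turns ℳ[f](s) into 3 summed integrals
between 0 and 1/2 the integrand is t**(3/2)·t^(s-1)
on [1/2, 1): add ∫ t*exp(-t)·t^(s-1) dt
segment 1 to 3/2 holds t*exp(-t/2); add its integral

(4*2**(2*s)*(2*s + 3)*uppergamma(s + 1, 1/2) - 4*2**(2*s)*(2*s + 3)*uppergamma(s + 1, 3/4) + 2*2**s*(2*s + 3)*uppergamma(s + 1, 1/2) - 2*2**s*(2*s + 3)*uppergamma(s + 1, 1) + sqrt(2))/(2*2**s*(2*s + 3))
  Re(s) > -3/2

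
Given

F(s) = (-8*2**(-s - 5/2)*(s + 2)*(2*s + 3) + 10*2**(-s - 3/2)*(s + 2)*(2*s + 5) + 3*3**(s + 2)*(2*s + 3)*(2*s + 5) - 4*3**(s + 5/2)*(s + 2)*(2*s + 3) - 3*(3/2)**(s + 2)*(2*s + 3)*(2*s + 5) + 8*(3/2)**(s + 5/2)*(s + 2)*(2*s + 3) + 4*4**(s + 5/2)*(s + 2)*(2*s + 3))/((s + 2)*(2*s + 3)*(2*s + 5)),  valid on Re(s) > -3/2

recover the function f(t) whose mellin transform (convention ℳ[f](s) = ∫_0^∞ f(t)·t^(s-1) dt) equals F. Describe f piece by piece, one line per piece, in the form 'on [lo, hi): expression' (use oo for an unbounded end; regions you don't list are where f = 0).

slice at 1/2, 3/2, 3, transform all 4 pieces, and sum them
between 0 and 1/2 the integrand is 5*t**(3/2)·t^(s-1)
on [1/2, 3/2): add ∫ 4*t**(5/2)·t^(s-1) dt
for t in [3/2, 3): the term is ∫ 3*t**2·t^(s-1)
between 3 and 4 the integrand is 2*t**(5/2)·t^(s-1)

on [0, 1/2): 5*t**(3/2)
on [1/2, 3/2): 4*t**(5/2)
on [3/2, 3): 3*t**2
on [3, 4): 2*t**(5/2)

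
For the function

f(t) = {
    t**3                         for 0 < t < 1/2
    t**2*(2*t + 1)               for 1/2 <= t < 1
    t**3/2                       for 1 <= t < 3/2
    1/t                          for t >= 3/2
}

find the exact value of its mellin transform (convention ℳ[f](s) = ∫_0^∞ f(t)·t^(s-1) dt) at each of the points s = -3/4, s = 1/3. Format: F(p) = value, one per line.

F(-3/4) = 2**(3/4)*(-322 + 475*3**(1/4) + 924*2**(1/4))/1260
F(1/3) = 2**(2/3)*(-162 + 984*2**(1/3) + 1687*3**(1/3))/2240

strip the shared t-power: t on [0, 1/2); 2*t + 1 on [1/2, 1); t/2 on [1, 3/2); …
linearity at 1/2, 1, 3/2 turns ℳ[f](s) into 4 summed integrals
the [0, 1/2) slice contributes ∫ t**3·t^(s-1) dt
on [1/2, 1) integrate f = t**2*(2*t + 1) against the kernel
between 1 and 3/2 the integrand is t**3/2·t^(s-1)
[3/2, ∞) adds the kernel integral of 1/t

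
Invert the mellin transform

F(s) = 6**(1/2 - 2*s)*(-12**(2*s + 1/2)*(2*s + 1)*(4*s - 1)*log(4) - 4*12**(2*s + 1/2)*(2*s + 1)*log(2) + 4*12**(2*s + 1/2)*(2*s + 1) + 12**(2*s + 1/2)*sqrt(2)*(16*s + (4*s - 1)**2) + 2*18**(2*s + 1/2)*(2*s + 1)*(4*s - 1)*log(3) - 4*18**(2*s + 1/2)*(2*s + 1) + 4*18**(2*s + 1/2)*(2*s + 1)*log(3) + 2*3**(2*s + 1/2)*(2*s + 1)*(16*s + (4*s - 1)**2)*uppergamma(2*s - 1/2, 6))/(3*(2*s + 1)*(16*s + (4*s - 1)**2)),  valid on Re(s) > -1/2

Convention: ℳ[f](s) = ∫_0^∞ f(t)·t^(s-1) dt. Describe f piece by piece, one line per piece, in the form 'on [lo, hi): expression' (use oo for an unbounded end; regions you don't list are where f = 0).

on [0, 4): sqrt(t)
on [4, 9): t**(1/4)*log(sqrt(t))
on [9, oo): exp(-2*sqrt(t))/t**(1/4)

the power substitution comes off first: t on [0, 2); sqrt(t)*log(t) on [2, 3); exp(-2*t)/sqrt(t) on [3, ∞)
invert the shared t-power to get sqrt(t) on [0, 2); log(t) on [2, 3); exp(-2*t)/t on [3, ∞)
undo the shared t-power: t**(3/2) on [0, 2); t*log(t) on [2, 3); exp(-2*t) on [3, ∞)
cuts at 4, 9: linearity sums the 3 kernel integrals
on [0, 4) integrate f = sqrt(t) against the kernel
∫ t**(1/4)*log(sqrt(t))·t^(s-1) over [4, 9)
on [9, ∞) integrate f = exp(-2*sqrt(t))/t**(1/4) against the kernel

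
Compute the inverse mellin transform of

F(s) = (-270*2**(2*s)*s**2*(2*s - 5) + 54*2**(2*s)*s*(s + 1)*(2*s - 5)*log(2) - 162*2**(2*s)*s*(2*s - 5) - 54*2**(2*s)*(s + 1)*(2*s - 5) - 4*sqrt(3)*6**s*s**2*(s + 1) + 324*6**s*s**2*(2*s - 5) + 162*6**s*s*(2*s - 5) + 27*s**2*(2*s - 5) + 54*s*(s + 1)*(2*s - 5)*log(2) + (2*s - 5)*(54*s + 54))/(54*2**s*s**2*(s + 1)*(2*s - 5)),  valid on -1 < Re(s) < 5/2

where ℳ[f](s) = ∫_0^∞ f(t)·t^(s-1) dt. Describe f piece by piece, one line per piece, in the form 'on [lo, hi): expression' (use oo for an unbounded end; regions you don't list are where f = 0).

on [0, 1/2): t
on [1/2, 2): log(t)
on [2, 3): t + 3
on [3, oo): t**(-5/2)

split f at 1/2, 2, 3: ℳ[f](s) collects 4 kernel integrals
over [0, 1/2), the kernel integral of t enters the sum
∫ over [1/2, 2) of log(t)·t^(s-1) joins the sum
on [2, 3): add ∫ (t + 3)·t^(s-1) dt
over [3, ∞), the kernel integral of t**(-5/2) enters the sum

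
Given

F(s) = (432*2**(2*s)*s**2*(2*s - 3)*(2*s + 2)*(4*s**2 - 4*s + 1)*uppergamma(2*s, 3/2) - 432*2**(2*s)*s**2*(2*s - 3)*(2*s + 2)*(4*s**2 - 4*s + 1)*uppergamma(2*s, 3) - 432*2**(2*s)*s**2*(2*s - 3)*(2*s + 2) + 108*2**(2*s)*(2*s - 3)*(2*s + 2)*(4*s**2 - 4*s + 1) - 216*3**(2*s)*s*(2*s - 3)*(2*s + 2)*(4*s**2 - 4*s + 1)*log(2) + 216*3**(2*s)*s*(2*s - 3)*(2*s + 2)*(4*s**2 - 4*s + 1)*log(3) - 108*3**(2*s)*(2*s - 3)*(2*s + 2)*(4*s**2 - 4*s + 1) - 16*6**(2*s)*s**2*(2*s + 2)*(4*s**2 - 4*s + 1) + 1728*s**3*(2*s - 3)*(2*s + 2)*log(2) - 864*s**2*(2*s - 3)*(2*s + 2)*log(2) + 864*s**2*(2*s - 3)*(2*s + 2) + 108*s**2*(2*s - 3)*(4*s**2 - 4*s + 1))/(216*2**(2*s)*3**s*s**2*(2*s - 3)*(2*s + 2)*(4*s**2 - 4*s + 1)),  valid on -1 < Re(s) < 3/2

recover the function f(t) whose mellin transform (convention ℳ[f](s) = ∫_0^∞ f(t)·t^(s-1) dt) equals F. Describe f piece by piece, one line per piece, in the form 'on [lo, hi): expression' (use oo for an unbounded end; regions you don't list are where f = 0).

undo the common scale on t: t on [0, 1/4); log(sqrt(t))/sqrt(t) on [1/4, 1); log(sqrt(t)) on [1, 9/4); …
the power substitution comes off first: t**2 on [0, 1/2); log(t)/t on [1/2, 1); log(t) on [1, 3/2); …
integrate the 5 segments split at 1/12, 1/3, 3/4, 3, then add the results
[0, 1/12) adds the kernel integral of 3*t
between 1/12 and 1/3 the integrand is sqrt(3)*log(sqrt(3)*sqrt(t))/(3*sqrt(t))·t^(s-1)
∫ over [1/3, 3/4) of log(sqrt(3)*sqrt(t))·t^(s-1) joins the sum
piece [3/4, 3): integrate exp(-sqrt(3)*sqrt(t)) against the kernel
on [3, ∞): add ∫ sqrt(3)/(9*t**(3/2))·t^(s-1) dt

on [0, 1/12): 3*t
on [1/12, 1/3): sqrt(3)*log(sqrt(3)*sqrt(t))/(3*sqrt(t))
on [1/3, 3/4): log(sqrt(3)*sqrt(t))
on [3/4, 3): exp(-sqrt(3)*sqrt(t))
on [3, oo): sqrt(3)/(9*t**(3/2))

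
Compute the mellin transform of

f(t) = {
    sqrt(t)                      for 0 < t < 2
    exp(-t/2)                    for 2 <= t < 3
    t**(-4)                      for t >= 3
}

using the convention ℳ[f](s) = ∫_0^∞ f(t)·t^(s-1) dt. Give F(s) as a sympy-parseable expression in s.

(2**s*(s - 4)*(2*s + 1)*uppergamma(s, 1) - 2**s*(s - 4)*(2*s + 1)*uppergamma(s, 3/2) + 2*2**(s + 1/2)*(s - 4) - 3**s*(2*s + 1)/81)/((s - 4)*(2*s + 1))
  -1/2 < Re(s) < 4

summing 3 kernel integrals split by 2, 3 yields ℳ[f](s)
piece [0, 2): integrate sqrt(t) against the kernel
piece [2, 3): integrate exp(-t/2) against the kernel
the [3, ∞) slice contributes ∫ t**(-4)·t^(s-1) dt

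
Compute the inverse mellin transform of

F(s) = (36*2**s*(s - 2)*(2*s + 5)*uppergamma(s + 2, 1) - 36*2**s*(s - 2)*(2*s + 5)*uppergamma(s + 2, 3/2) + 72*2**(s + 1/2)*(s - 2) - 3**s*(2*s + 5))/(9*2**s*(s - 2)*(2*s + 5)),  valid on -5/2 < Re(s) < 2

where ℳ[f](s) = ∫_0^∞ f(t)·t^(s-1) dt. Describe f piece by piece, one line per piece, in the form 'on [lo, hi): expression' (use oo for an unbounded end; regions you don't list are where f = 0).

remove the common scale on t first: t**(5/2) on [0, 2); t**2*exp(-t/2) on [2, 3); t**(-2) on [3, ∞)
back out the shared t-power: sqrt(t) on [0, 2); exp(-t/2) on [2, 3); t**(-4) on [3, ∞)
slice at 1, 3/2, transform all 3 pieces, and sum them
the [0, 1) slice contributes ∫ 4*sqrt(2)*t**(5/2)·t^(s-1) dt
on [1, 3/2): add ∫ 4*t**2*exp(-t)·t^(s-1) dt
[3/2, ∞) adds the kernel integral of 1/(4*t**2)

on [0, 1): 4*sqrt(2)*t**(5/2)
on [1, 3/2): 4*t**2*exp(-t)
on [3/2, oo): 1/(4*t**2)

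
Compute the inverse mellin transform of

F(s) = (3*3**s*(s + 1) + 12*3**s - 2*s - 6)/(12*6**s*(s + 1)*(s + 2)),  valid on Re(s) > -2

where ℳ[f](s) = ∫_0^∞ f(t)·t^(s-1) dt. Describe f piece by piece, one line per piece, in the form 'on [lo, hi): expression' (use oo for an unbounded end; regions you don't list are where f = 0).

on [0, 1/6): 3*t**2
on [1/6, 1/2): t*(2 - 3*t)

back out the shared t-power: 3*t on [0, 1/6); 2 - 3*t on [1/6, 1/2)
strip the common scale on t: 2*t on [0, 1/4); 2 - 2*t on [1/4, 3/4)
reversing the common scale on t: t on [0, 1/2); 2 - t on [1/2, 3/2)
slice at 1/6, transform all 2 pieces, and sum them
[0, 1/6) adds the kernel integral of 3*t**2
segment [1/6, 1/2) carries t*(2 - 3*t); integrate it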